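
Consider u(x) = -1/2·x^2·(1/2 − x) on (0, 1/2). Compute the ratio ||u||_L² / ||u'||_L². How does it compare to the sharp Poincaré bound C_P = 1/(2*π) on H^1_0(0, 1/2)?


||u||_L² / ||u'||_L² = sqrt(14)/28 < C_P = 1/(2*π).

u(x) = -1/2·x^2·(1/2 − x), so u'(x) = x*(3*x - 1)/2.
u(x) = -1/2·x^2·(1/2 − x) vanishes at x = 0 and x = 1/2, so u ∈ H^1_0(0, 1/2). Differentiate via the product rule and integrate the resulting polynomials term by term.
  ∫_0^1/2 u² dx = ∫_0^1/2 (x^6/4 - x^5/4 + x^4/16) dx. Term by term:
    ∫_0^1/2 x^6/4 dx = 1/3584;  ∫_0^1/2 -x^5/4 dx = -1/1536;  ∫_0^1/2 x^4/16 dx = 1/2560.
  Sum: 1/3584 − 1/1536 + 1/2560 = 1/53760.
  ∫_0^1/2 (u')² dx = ∫_0^1/2 (9*x^4/4 - 3*x^3/2 + x^2/4) dx. Term by term:
    ∫_0^1/2 9*x^4/4 dx = 9/640;  ∫_0^1/2 -3*x^3/2 dx = -3/128;  ∫_0^1/2 x^2/4 dx = 1/96.
  Sum: 9/640 − 3/128 + 1/96 = 1/960.
∫_0^1/2 u² dx = 1/53760, so ||u||_L² = sqrt(210)/3360.
∫_0^1/2 (u')² dx = 1/960, so ||u'||_L² = sqrt(15)/120.
Ratio ||u||_L² / ||u'||_L² = sqrt(14)/28.
Sharp Poincaré constant on H^1_0(0, 1/2) is C_P = L/π = 1/(2*π), achieved by sin(2*π·x).
A polynomial bump cannot attain the sharp Poincaré constant (only the first sine eigenfunction does), so the ratio is strictly less than C_P, consistent with ||u||_L² ≤ C_P ||u'||_L².


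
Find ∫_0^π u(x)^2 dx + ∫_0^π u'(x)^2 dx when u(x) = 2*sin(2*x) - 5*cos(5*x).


||u||_{H^1(0,π)}^2 = 2080/21 + 335*π

u'(x) = 25*sin(5*x) + 4*cos(2*x).
Expand u² and (u')² and integrate term by term on (0, π), using: for integers n ≥ 1, ∫_0^π sin²(nx) dx = ∫_0^π cos²(nx) dx = π/2; for n ≠ n', ∫_0^π sin(nx)sin(n'x) dx = ∫_0^π cos(nx)cos(n'x) dx = 0; and by product-to-sum, ∫_0^π sin(nx)cos(n'x) dx = ½∫_0^π [sin((n+n')x) + sin((n−n')x)] dx, which is 0 when n+n' is even and 2n/(n²−n'²) when n+n' is odd (it need not vanish on (0, π)).
  u² squared terms: (-5)²·∫cos(5x)² dx = 25·π/2 = 25*π/2;  (2)²·∫sin(2x)² dx = 4·π/2 = 2*π.
  u² cross terms: 2·(-5)·(2)·∫cos(5x)·sin(2x) dx = -20·(-4/21) = 80/21.
  So ∫_0^π u² dx = 25*π/2 + 2*π + 80/21 = 80/21 + 29*π/2.
  (u')² squared terms: (4)²·∫cos(2x)² dx = 16·π/2 = 8*π;  (25)²·∫sin(5x)² dx = 625·π/2 = 625*π/2.
  (u')² cross terms: 2·(4)·(25)·∫cos(2x)·sin(5x) dx = 200·(10/21) = 2000/21.
  So ∫_0^π (u')² dx = 8*π + 625*π/2 + 2000/21 = 2000/21 + 641*π/2.
||u||_{H^1}^2 = (80/21 + 29*π/2) + (2000/21 + 641*π/2) = 2080/21 + 335*π.


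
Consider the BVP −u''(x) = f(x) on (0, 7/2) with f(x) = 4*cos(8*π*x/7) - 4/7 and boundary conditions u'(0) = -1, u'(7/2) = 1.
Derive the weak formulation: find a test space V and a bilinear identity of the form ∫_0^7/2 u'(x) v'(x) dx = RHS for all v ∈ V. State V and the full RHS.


V = H^1(0, 7/2) (v unrestricted at boundary; u is determined up to an additive constant); weak form: ∫_0^7/2 u'v' dx = ∫_0^7/2 (4*cos(8*π*x/7) - 4/7) v dx + v(7/2) + v(0) for all v ∈ V.

Multiply both sides by a test function v and integrate from 0 to 7/2:
  ∫_0^7/2 −u''(x) v(x) dx = ∫_0^7/2 f(x) v(x) dx.
Integrate the LHS by parts once:
  ∫_0^7/2 −u'' v dx = −[u'(x) v(x)]_0^7/2 + ∫_0^7/2 u'(x) v'(x) dx.
Thus ∫_0^7/2 u'(x) v'(x) dx = ∫_0^7/2 f(x) v(x) dx + [u'(x) v(x)]_0^7/2.
Choose V so that boundary terms are either known or forced to vanish.
u has inhomogeneous Neumann u'(0) = -1, u'(7/2) = 1. [u' v]_0^7/2 = (1)·v(7/2) − (-1)·v(0) = v(7/2) + v(0). Take V = H^1(0, 7/2); boundary term becomes part of RHS.
Weak formulation: find u (satisfying any essential BC) such that ∫_0^7/2 u'(x) v'(x) dx = ∫_0^7/2 f v dx + v(7/2) + v(0) for all v ∈ V (Neumann data are natural BCs: they enter the RHS as boundary terms).
Substituting f(x) = 4*cos(8*π*x/7) - 4/7, the right-hand side is ∫_0^7/2 (4*cos(8*π*x/7) - 4/7) v dx + v(7/2) + v(0).
Compatibility check (pure Neumann): taking v ≡ 1 ∈ V gives 0 = ∫_0^7/2 f dx + (1) − (-1), i.e. ∫_0^7/2 f dx must equal u'(0) − u'(7/2) = -2. Indeed ∫_0^7/2 (4*cos(8*π*x/7) - 4/7) dx = -2, so the data are compatible. The solution is then unique only up to an additive constant (fix it e.g. by requiring ∫_0^7/2 u dx = 0).


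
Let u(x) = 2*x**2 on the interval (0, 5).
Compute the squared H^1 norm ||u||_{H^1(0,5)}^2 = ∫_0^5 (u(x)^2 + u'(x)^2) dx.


||u||_{H^1}^2 = 9500/3

The H^1 norm (squared) on an interval (0, L) is
  ||u||_{H^1}^2 = ∫_0^L u(x)^2 dx + ∫_0^L u'(x)^2 dx.
Compute u'(x) = 4*x.
Then u(x)^2 = 4*x**4 and u'(x)^2 = 16*x**2.
Integrate each monomial from 0 to 5 using ∫_0^5 c·x^n dx = c·5^(n+1)/(n+1):
  ∫_0^5 u(x)^2 dx = ∫_0^5 (4*x^4) dx. Term by term:
    ∫_0^5 4*x^4 dx = 2500.
  ∫_0^5 u'(x)^2 dx = ∫_0^5 (16*x^2) dx. Term by term:
    ∫_0^5 16*x^2 dx = 2000/3.
Adding: ||u||_{H^1}^2 = 2500 + 2000/3 = 9500/3.


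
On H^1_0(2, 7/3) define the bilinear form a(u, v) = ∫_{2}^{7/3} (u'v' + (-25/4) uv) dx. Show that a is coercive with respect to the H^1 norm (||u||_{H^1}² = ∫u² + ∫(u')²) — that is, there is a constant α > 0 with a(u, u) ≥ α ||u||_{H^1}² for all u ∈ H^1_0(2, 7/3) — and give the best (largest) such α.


α = (-25 + 36*π^2)/(4*(1 + 9*π^2))

Coercivity of a(·,·) on H^1_0(2, 7/3) means a(u, u) ≥ α ||u||_{H^1}² for every u ∈ H^1_0.
The interval has length L = 1/3, and Poincaré/coercivity depend only on L. Here a(u, u) = ∫(u')² + (-25/4)·∫u².
Here c = -25/4 < 0 with |c| < (π/L)² = 9*π^2, so coercivity still holds. The condition a(u,u) ≥ α||u||_{H^1}² reads (1−α)∫(u')² ≥ (α−c)∫u². Any admissible α is ≤ 1 (rapidly oscillating u have ∫u²/∫(u')² → 0), and α = 1 would force 0 ≥ (1−c)∫u², impossible since c < 1; so 1−α > 0. By the sharp Poincaré inequality on H^1_0 of an interval of length L, ∫(u')² ≥ (π/L)²∫u² with equality for the first sine mode sin(π(x−x₀)/L) (x₀ the left endpoint), so the inequality holds for all u iff (1−α)(π/L)² ≥ α − c, i.e. α ≤ ((π/L)² + c)/((π/L)² + 1) = (1 + c(L/π)²)/(1 + (L/π)²). (Direct route, valid since c ≤ 0: Poincaré gives c∫u² ≥ c(L/π)²∫(u')², so a(u,u) ≥ (1 + c(L/π)²)∫(u')², while ||u||_{H^1}² ≤ (1 + (L/π)²)∫(u')²; dividing yields the same α.) With (π/L)² = 9*π^2 and c = -25/4, the largest admissible constant is α = ((π/L)² + c)/((π/L)² + 1).
Simplifying, α = (-25 + 36*π^2)/(4*(1 + 9*π^2)).


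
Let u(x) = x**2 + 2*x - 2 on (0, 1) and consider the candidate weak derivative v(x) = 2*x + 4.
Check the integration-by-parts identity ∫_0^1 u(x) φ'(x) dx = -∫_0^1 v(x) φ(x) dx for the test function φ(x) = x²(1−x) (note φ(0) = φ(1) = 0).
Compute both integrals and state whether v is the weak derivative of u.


LHS = -4/15, RHS = -13/30. No, v is not the weak derivative of u.

u(x) = x**2 + 2*x - 2, classical derivative u'(x) = 2*x + 2.
φ(x) = x²(1−x), so φ'(x) = x*(2 - 3*x).
Note φ(0) = φ(1) = 0, so the boundary term u·φ vanishes.
LHS = ∫_0^1 u(x) φ'(x) dx = ∫_0^1 (-3*x^4 - 4*x^3 + 10*x^2 - 4*x) dx. Term by term:
  ∫_0^1 -3*x^4 dx = -3/5;  ∫_0^1 -4*x^3 dx = -1;  ∫_0^1 10*x^2 dx = 10/3;
  ∫_0^1 -4*x dx = -2.
Sum: -3/5 − 1 + 10/3 − 2 = -4/15.
So LHS = -4/15.
∫_0^1 v(x) φ(x) dx = ∫_0^1 (-2*x^4 - 2*x^3 + 4*x^2) dx. Term by term:
  ∫_0^1 -2*x^4 dx = -2/5;  ∫_0^1 -2*x^3 dx = -1/2;  ∫_0^1 4*x^2 dx = 4/3.
Sum: -2/5 − 1/2 + 4/3 = 13/30.
So RHS = -∫_0^1 v(x) φ(x) dx = -13/30.
LHS − RHS = 1/6 ≠ 0, so the identity fails.
(For a valid weak derivative the identity must hold for EVERY test function, in particular this one. The failure shows v is NOT the weak derivative of u.)
Correct weak derivative would be u'(x) = 2*x + 2.


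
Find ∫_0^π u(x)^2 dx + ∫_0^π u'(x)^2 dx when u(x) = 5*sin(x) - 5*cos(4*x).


||u||_{H^1(0,π)}^2 = 340/3 + 475*π/2

u'(x) = 20*sin(4*x) + 5*cos(x).
Expand u² and (u')² and integrate term by term on (0, π), using: for integers n ≥ 1, ∫_0^π sin²(nx) dx = ∫_0^π cos²(nx) dx = π/2; for n ≠ n', ∫_0^π sin(nx)sin(n'x) dx = ∫_0^π cos(nx)cos(n'x) dx = 0; and by product-to-sum, ∫_0^π sin(nx)cos(n'x) dx = ½∫_0^π [sin((n+n')x) + sin((n−n')x)] dx, which is 0 when n+n' is even and 2n/(n²−n'²) when n+n' is odd (it need not vanish on (0, π)).
  u² squared terms: (-5)²·∫cos(4x)² dx = 25·π/2 = 25*π/2;  (5)²·∫sin(x)² dx = 25·π/2 = 25*π/2.
  u² cross terms: 2·(-5)·(5)·∫cos(4x)·sin(x) dx = -50·(-2/15) = 20/3.
  So ∫_0^π u² dx = 25*π/2 + 25*π/2 + 20/3 = 20/3 + 25*π.
  (u')² squared terms: (5)²·∫cos(x)² dx = 25·π/2 = 25*π/2;  (20)²·∫sin(4x)² dx = 400·π/2 = 200*π.
  (u')² cross terms: 2·(5)·(20)·∫cos(x)·sin(4x) dx = 200·(8/15) = 320/3.
  So ∫_0^π (u')² dx = 25*π/2 + 200*π + 320/3 = 320/3 + 425*π/2.
||u||_{H^1}^2 = (20/3 + 25*π) + (320/3 + 425*π/2) = 340/3 + 475*π/2.


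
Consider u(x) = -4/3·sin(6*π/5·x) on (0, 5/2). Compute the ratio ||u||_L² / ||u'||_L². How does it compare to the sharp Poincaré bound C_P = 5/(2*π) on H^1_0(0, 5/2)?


||u||_L² / ||u'||_L² = 5/(6*π) < C_P = 5/(2*π).

u(x) = -4/3·sin(6*π/5·x), so u'(x) = -8*π*cos(6*π*x/5)/5.
Writing u(x) = A·sin(kπx/L) with A = -4/3 and k = 3, use ∫_0^L sin²(kπx/L) dx = L/2 and ∫_0^L cos²(kπx/L) dx = L/2.
u² = 16/9·sin²(6*π/5·x) and (u')² = 64*π^2/25·cos²(6*π/5·x), and each of sin², cos² integrates to L/2 = 5/4 over (0, 5/2).
∫_0^5/2 u² dx = 20/9, so ||u||_L² = 2*sqrt(5)/3.
∫_0^5/2 (u')² dx = 16*π^2/5, so ||u'||_L² = 4*sqrt(5)*π/5.
Ratio ||u||_L² / ||u'||_L² = 5/(6*π).
Sharp Poincaré constant on H^1_0(0, 5/2) is C_P = L/π = 5/(2*π), achieved by sin(2*π/5·x).
This is the k = 3 harmonic; the ratio L/(kπ) is strictly less than C_P = L/π, consistent with the sharp inequality ||u||_L² ≤ C_P ||u'||_L².


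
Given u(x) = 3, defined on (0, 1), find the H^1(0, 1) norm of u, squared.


||u||_{H^1}^2 = 9

The H^1 norm (squared) on an interval (0, L) is
  ||u||_{H^1}^2 = ∫_0^L u(x)^2 dx + ∫_0^L u'(x)^2 dx.
Compute u'(x) = 0.
Then u(x)^2 = 9 and u'(x)^2 = 0.
Integrate each monomial from 0 to 1 using ∫_0^1 c·x^n dx = c·1^(n+1)/(n+1):
  ∫_0^1 u(x)^2 dx = ∫_0^1 (9) dx. Term by term:
    ∫_0^1 9 dx = 9.
  ∫_0^1 u'(x)^2 dx = ∫_0^1 (0) dx. Term by term:
    ∫_0^1 0 dx = 0.
Adding: ||u||_{H^1}^2 = 9 + 0 = 9.


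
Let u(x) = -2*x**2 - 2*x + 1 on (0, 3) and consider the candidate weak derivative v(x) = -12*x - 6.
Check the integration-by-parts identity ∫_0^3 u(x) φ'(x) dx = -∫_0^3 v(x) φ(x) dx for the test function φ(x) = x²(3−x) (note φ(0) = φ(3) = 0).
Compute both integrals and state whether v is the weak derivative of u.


LHS = 621/10, RHS = 1863/10. No, v is not the weak derivative of u.

u(x) = -2*x**2 - 2*x + 1, classical derivative u'(x) = -4*x - 2.
φ(x) = x²(3−x), so φ'(x) = 3*x*(2 - x).
Note φ(0) = φ(3) = 0, so the boundary term u·φ vanishes.
LHS = ∫_0^3 u(x) φ'(x) dx = ∫_0^3 (6*x^4 - 6*x^3 - 15*x^2 + 6*x) dx. Term by term:
  ∫_0^3 6*x^4 dx = 1458/5;  ∫_0^3 -6*x^3 dx = -243/2;  ∫_0^3 -15*x^2 dx = -135;
  ∫_0^3 6*x dx = 27.
Sum: 1458/5 − 243/2 − 135 + 27 = 621/10.
So LHS = 621/10.
∫_0^3 v(x) φ(x) dx = ∫_0^3 (12*x^4 - 30*x^3 - 18*x^2) dx. Term by term:
  ∫_0^3 12*x^4 dx = 2916/5;  ∫_0^3 -30*x^3 dx = -1215/2;  ∫_0^3 -18*x^2 dx = -162.
Sum: 2916/5 − 1215/2 − 162 = -1863/10.
So RHS = -∫_0^3 v(x) φ(x) dx = 1863/10.
LHS − RHS = -621/5 ≠ 0, so the identity fails.
(For a valid weak derivative the identity must hold for EVERY test function, in particular this one. The failure shows v is NOT the weak derivative of u.)
Correct weak derivative would be u'(x) = -4*x - 2.


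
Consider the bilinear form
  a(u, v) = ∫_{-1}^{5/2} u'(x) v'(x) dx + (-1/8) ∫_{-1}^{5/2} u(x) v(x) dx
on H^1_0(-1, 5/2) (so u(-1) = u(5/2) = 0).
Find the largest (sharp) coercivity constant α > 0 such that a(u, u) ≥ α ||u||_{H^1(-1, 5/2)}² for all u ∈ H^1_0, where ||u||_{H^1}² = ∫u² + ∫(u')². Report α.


α = (-49 + 32*π^2)/(8*(4*π^2 + 49))

Coercivity of a(·,·) on H^1_0(-1, 5/2) means a(u, u) ≥ α ||u||_{H^1}² for every u ∈ H^1_0.
The interval has length L = 7/2, and Poincaré/coercivity depend only on L. Here a(u, u) = ∫(u')² + (-1/8)·∫u².
Here c = -1/8 < 0 with |c| < (π/L)² = 4*π^2/49, so coercivity still holds. The condition a(u,u) ≥ α||u||_{H^1}² reads (1−α)∫(u')² ≥ (α−c)∫u². Any admissible α is ≤ 1 (rapidly oscillating u have ∫u²/∫(u')² → 0), and α = 1 would force 0 ≥ (1−c)∫u², impossible since c < 1; so 1−α > 0. By the sharp Poincaré inequality on H^1_0 of an interval of length L, ∫(u')² ≥ (π/L)²∫u² with equality for the first sine mode sin(π(x−x₀)/L) (x₀ the left endpoint), so the inequality holds for all u iff (1−α)(π/L)² ≥ α − c, i.e. α ≤ ((π/L)² + c)/((π/L)² + 1) = (1 + c(L/π)²)/(1 + (L/π)²). (Direct route, valid since c ≤ 0: Poincaré gives c∫u² ≥ c(L/π)²∫(u')², so a(u,u) ≥ (1 + c(L/π)²)∫(u')², while ||u||_{H^1}² ≤ (1 + (L/π)²)∫(u')²; dividing yields the same α.) With (π/L)² = 4*π^2/49 and c = -1/8, the largest admissible constant is α = ((π/L)² + c)/((π/L)² + 1).
Simplifying, α = (-49 + 32*π^2)/(8*(4*π^2 + 49)).


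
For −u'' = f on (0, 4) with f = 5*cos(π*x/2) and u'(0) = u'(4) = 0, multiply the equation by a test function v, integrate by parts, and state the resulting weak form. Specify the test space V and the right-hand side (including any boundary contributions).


V = H^1(0, 4) (no boundary constraint on v; u is determined up to an additive constant); weak form: ∫_0^4 u'v' dx = ∫_0^4 (5*cos(π*x/2)) v dx for all v ∈ V.

Multiply both sides by a test function v and integrate from 0 to 4:
  ∫_0^4 −u''(x) v(x) dx = ∫_0^4 f(x) v(x) dx.
Integrate the LHS by parts once:
  ∫_0^4 −u'' v dx = −[u'(x) v(x)]_0^4 + ∫_0^4 u'(x) v'(x) dx.
Thus ∫_0^4 u'(x) v'(x) dx = ∫_0^4 f(x) v(x) dx + [u'(x) v(x)]_0^4.
Choose V so that boundary terms are either known or forced to vanish.
u has homogeneous Neumann: u'(0) = u'(4) = 0. So [u' v]_0^4 = 0·v(4) − 0·v(0) = 0 for any v; take V = H^1(0, 4).
Weak formulation: find u (satisfying any essential BC) such that ∫_0^4 u'(x) v'(x) dx = ∫_0^4 f v dx for all v ∈ V (homogeneous Neumann, so boundary terms vanish).
Substituting f(x) = 5*cos(π*x/2), the right-hand side is ∫_0^4 (5*cos(π*x/2)) v dx.
Compatibility check (pure Neumann): taking v ≡ 1 ∈ V gives 0 = ∫_0^4 f dx + (0) − (0), i.e. ∫_0^4 f dx must equal u'(0) − u'(4) = 0. Indeed ∫_0^4 (5*cos(π*x/2)) dx = 0, so the data are compatible. The solution is then unique only up to an additive constant (fix it e.g. by requiring ∫_0^4 u dx = 0).


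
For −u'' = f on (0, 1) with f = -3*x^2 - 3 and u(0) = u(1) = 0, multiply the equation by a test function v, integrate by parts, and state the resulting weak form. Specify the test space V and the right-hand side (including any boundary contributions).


V = H^1_0(0, 1) (so v(0) = v(1) = 0); weak form: ∫_0^1 u'v' dx = ∫_0^1 (-3*x^2 - 3) v dx for all v ∈ V.

Multiply both sides by a test function v and integrate from 0 to 1:
  ∫_0^1 −u''(x) v(x) dx = ∫_0^1 f(x) v(x) dx.
Integrate the LHS by parts once:
  ∫_0^1 −u'' v dx = −[u'(x) v(x)]_0^1 + ∫_0^1 u'(x) v'(x) dx.
Thus ∫_0^1 u'(x) v'(x) dx = ∫_0^1 f(x) v(x) dx + [u'(x) v(x)]_0^1.
Choose V so that boundary terms are either known or forced to vanish.
u is Dirichlet: u(0) = u(1) = 0. Let V = H^1_0(0, 1); then v(0) = v(1) = 0, and [u' v]_0^1 = 0.
Weak formulation: find u (satisfying any essential BC) such that ∫_0^1 u'(x) v'(x) dx = ∫_0^1 f v dx for all v ∈ V.
Substituting f(x) = -3*x^2 - 3, the right-hand side is ∫_0^1 (-3*x^2 - 3) v dx.


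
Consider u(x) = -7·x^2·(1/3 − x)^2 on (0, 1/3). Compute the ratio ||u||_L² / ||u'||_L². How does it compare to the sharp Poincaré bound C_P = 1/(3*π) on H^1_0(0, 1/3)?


||u||_L² / ||u'||_L² = sqrt(3)/18 < C_P = 1/(3*π).

u(x) = -7·x^2·(1/3 − x)^2, so u'(x) = 14*x*(-18*x^2 + 9*x - 1)/9.
u(x) = -7·x^2·(1/3 − x)^2 vanishes at x = 0 and x = 1/3, so u ∈ H^1_0(0, 1/3). Differentiate via the product rule and integrate the resulting polynomials term by term.
  ∫_0^1/3 u² dx = ∫_0^1/3 (49*x^8 - 196*x^7/3 + 98*x^6/3 - 196*x^5/27 + 49*x^4/81) dx. Term by term:
    ∫_0^1/3 49*x^8 dx = 49/177147;  ∫_0^1/3 -196*x^7/3 dx = -49/39366;  ∫_0^1/3 98*x^6/3 dx = 14/6561;
    ∫_0^1/3 -196*x^5/27 dx = -98/59049;  ∫_0^1/3 49*x^4/81 dx = 49/98415.
  Sum: 49/177147 − 49/39366 + 14/6561 − 98/59049 + 49/98415 = 7/1771470.
  ∫_0^1/3 (u')² dx = ∫_0^1/3 (784*x^6 - 784*x^5 + 2548*x^4/9 - 392*x^3/9 + 196*x^2/81) dx. Term by term:
    ∫_0^1/3 784*x^6 dx = 112/2187;  ∫_0^1/3 -784*x^5 dx = -392/2187;  ∫_0^1/3 2548*x^4/9 dx = 2548/10935;
    ∫_0^1/3 -392*x^3/9 dx = -98/729;  ∫_0^1/3 196*x^2/81 dx = 196/6561.
  Sum: 112/2187 − 392/2187 + 2548/10935 − 98/729 + 196/6561 = 14/32805.
∫_0^1/3 u² dx = 7/1771470, so ||u||_L² = sqrt(210)/7290.
∫_0^1/3 (u')² dx = 14/32805, so ||u'||_L² = sqrt(70)/405.
Ratio ||u||_L² / ||u'||_L² = sqrt(3)/18.
Sharp Poincaré constant on H^1_0(0, 1/3) is C_P = L/π = 1/(3*π), achieved by sin(3*π·x).
A polynomial bump cannot attain the sharp Poincaré constant (only the first sine eigenfunction does), so the ratio is strictly less than C_P, consistent with ||u||_L² ≤ C_P ||u'||_L².


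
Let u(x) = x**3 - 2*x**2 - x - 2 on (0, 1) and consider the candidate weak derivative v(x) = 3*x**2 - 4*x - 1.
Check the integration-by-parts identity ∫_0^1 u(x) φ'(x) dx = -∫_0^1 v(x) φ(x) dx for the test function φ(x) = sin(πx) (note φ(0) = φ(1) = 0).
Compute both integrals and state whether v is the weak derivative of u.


LHS = 12/π^3 + 3/π, RHS = 12/π^3 + 3/π. Yes, v = u' weakly.

u(x) = x**3 - 2*x**2 - x - 2, classical derivative u'(x) = 3*x**2 - 4*x - 1.
φ(x) = sin(πx), so φ'(x) = π*cos(π*x).
Note φ(0) = φ(1) = 0, so the boundary term u·φ vanishes.
LHS = ∫_0^1 u(x) φ'(x) dx = ∫_0^1 (π*x^3*cos(π*x) - 2*π*x^2*cos(π*x) - π*x*cos(π*x) - 2*π*cos(π*x)) dx. Term by term:
  ∫_0^1 -2*π*cos(π*x) dx = 0;  ∫_0^1 π*x^3*cos(π*x) dx = -3/π + 12/π^3;  ∫_0^1 -π*x*cos(π*x) dx = 2/π;
  ∫_0^1 -2*π*x^2*cos(π*x) dx = 4/π.
Sum: 0 + -3/π + 12/π^3 + 2/π + 4/π = 12/π^3 + 3/π.
So LHS = 12/π^3 + 3/π.
∫_0^1 v(x) φ(x) dx = ∫_0^1 (3*x^2*sin(π*x) - 4*x*sin(π*x) - sin(π*x)) dx. Term by term:
  ∫_0^1 -sin(π*x) dx = -2/π;  ∫_0^1 -4*x*sin(π*x) dx = -4/π;  ∫_0^1 3*x^2*sin(π*x) dx = -12/π^3 + 3/π.
Sum: -2/π − 4/π + -12/π^3 + 3/π = -3/π - 12/π^3.
So RHS = -∫_0^1 v(x) φ(x) dx = 12/π^3 + 3/π.
LHS = RHS, so the identity holds for this test φ.
Moreover u is smooth here and v(x) = u'(x) = 3*x**2 - 4*x - 1 pointwise, so the identity holds for every test function. Hence v is the weak derivative of u.


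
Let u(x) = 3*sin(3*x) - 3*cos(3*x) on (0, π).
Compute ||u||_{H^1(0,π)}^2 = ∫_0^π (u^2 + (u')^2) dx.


||u||_{H^1(0,π)}^2 = 90*π

u'(x) = 9*sin(3*x) + 9*cos(3*x).
Expand u² and (u')² and integrate term by term on (0, π), using: for integers n ≥ 1, ∫_0^π sin²(nx) dx = ∫_0^π cos²(nx) dx = π/2; for n ≠ n', ∫_0^π sin(nx)sin(n'x) dx = ∫_0^π cos(nx)cos(n'x) dx = 0; and by product-to-sum, ∫_0^π sin(nx)cos(n'x) dx = ½∫_0^π [sin((n+n')x) + sin((n−n')x)] dx, which is 0 when n+n' is even and 2n/(n²−n'²) when n+n' is odd (it need not vanish on (0, π)).
  u² squared terms: (-3)²·∫cos(3x)² dx = 9·π/2 = 9*π/2;  (3)²·∫sin(3x)² dx = 9·π/2 = 9*π/2.
  u² cross terms: 2·(-3)·(3)·∫cos(3x)·sin(3x) dx = -18·(0) = 0.
  So ∫_0^π u² dx = 9*π/2 + 9*π/2 + 0 = 9*π.
  (u')² squared terms: (9)²·∫cos(3x)² dx = 81·π/2 = 81*π/2;  (9)²·∫sin(3x)² dx = 81·π/2 = 81*π/2.
  (u')² cross terms: 2·(9)·(9)·∫cos(3x)·sin(3x) dx = 162·(0) = 0.
  So ∫_0^π (u')² dx = 81*π/2 + 81*π/2 + 0 = 81*π.
||u||_{H^1}^2 = (9*π) + (81*π) = 90*π.


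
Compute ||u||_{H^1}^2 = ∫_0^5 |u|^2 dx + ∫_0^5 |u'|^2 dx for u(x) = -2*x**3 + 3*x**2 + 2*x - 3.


||u||_{H^1}^2 = 612140/21

The H^1 norm (squared) on an interval (0, L) is
  ||u||_{H^1}^2 = ∫_0^L u(x)^2 dx + ∫_0^L u'(x)^2 dx.
Compute u'(x) = -6*x**2 + 6*x + 2.
Then u(x)^2 = 4*x**6 - 12*x**5 + x**4 + 24*x**3 - 14*x**2 - 12*x + 9 and u'(x)^2 = 36*x**4 - 72*x**3 + 12*x**2 + 24*x + 4.
Integrate each monomial from 0 to 5 using ∫_0^5 c·x^n dx = c·5^(n+1)/(n+1):
  ∫_0^5 u(x)^2 dx = ∫_0^5 (4*x^6 - 12*x^5 + x^4 + 24*x^3 - 14*x^2 - 12*x + 9) dx. Term by term:
    ∫_0^5 4*x^6 dx = 312500/7;  ∫_0^5 -12*x^5 dx = -31250;  ∫_0^5 x^4 dx = 625;
    ∫_0^5 24*x^3 dx = 3750;  ∫_0^5 -14*x^2 dx = -1750/3;  ∫_0^5 -12*x dx = -150;
    ∫_0^5 9 dx = 45.
  Sum: 312500/7 − 31250 + 625 + 3750 − 1750/3 − 150 + 45 = 358670/21.
  ∫_0^5 u'(x)^2 dx = ∫_0^5 (36*x^4 - 72*x^3 + 12*x^2 + 24*x + 4) dx. Term by term:
    ∫_0^5 36*x^4 dx = 22500;  ∫_0^5 -72*x^3 dx = -11250;  ∫_0^5 12*x^2 dx = 500;
    ∫_0^5 24*x dx = 300;  ∫_0^5 4 dx = 20.
  Sum: 22500 − 11250 + 500 + 300 + 20 = 12070.
Adding: ||u||_{H^1}^2 = 358670/21 + 12070 = 612140/21.


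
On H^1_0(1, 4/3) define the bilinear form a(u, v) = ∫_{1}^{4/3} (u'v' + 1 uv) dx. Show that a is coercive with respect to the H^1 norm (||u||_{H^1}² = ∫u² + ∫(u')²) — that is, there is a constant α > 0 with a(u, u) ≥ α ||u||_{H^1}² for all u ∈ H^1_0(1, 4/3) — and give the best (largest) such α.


α = 1

Coercivity of a(·,·) on H^1_0(1, 4/3) means a(u, u) ≥ α ||u||_{H^1}² for every u ∈ H^1_0.
The interval has length L = 1/3, and Poincaré/coercivity depend only on L. Here a(u, u) = ∫(u')² + (1)·∫u².
Here c = 1 ≥ 1, so a(u,u) = ∫(u')² + c∫u² ≥ ∫(u')² + ∫u² = ||u||_{H^1}², i.e. α = 1 works. No larger α is possible: a(u,u) ≥ α||u||_{H^1}² means (1−α)∫(u')² ≥ (α−c)∫u², and for the modes u_n = sin(nπ(x−x₀)/L) (x₀ the left endpoint) one has ∫u_n²/∫(u_n')² = (L/(nπ))² → 0, so a(u_n,u_n)/||u_n||_{H^1}² → 1. Hence the optimal constant is α = 1.
Therefore α = 1.


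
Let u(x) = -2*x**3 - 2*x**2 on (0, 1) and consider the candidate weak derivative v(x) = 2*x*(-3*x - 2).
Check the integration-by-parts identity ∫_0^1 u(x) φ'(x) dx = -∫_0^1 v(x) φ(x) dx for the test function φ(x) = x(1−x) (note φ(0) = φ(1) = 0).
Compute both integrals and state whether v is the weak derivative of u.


LHS = 19/30, RHS = 19/30. Yes, v = u' weakly.

u(x) = -2*x**3 - 2*x**2, classical derivative u'(x) = -6*x**2 - 4*x.
φ(x) = x(1−x), so φ'(x) = 1 - 2*x.
Note φ(0) = φ(1) = 0, so the boundary term u·φ vanishes.
LHS = ∫_0^1 u(x) φ'(x) dx = ∫_0^1 (4*x^4 + 2*x^3 - 2*x^2) dx. Term by term:
  ∫_0^1 4*x^4 dx = 4/5;  ∫_0^1 2*x^3 dx = 1/2;  ∫_0^1 -2*x^2 dx = -2/3.
Sum: 4/5 + 1/2 − 2/3 = 19/30.
So LHS = 19/30.
∫_0^1 v(x) φ(x) dx = ∫_0^1 (6*x^4 - 2*x^3 - 4*x^2) dx. Term by term:
  ∫_0^1 6*x^4 dx = 6/5;  ∫_0^1 -2*x^3 dx = -1/2;  ∫_0^1 -4*x^2 dx = -4/3.
Sum: 6/5 − 1/2 − 4/3 = -19/30.
So RHS = -∫_0^1 v(x) φ(x) dx = 19/30.
LHS = RHS, so the identity holds for this test φ.
Moreover u is smooth here and v(x) = u'(x) = -6*x**2 - 4*x pointwise, so the identity holds for every test function. Hence v is the weak derivative of u.


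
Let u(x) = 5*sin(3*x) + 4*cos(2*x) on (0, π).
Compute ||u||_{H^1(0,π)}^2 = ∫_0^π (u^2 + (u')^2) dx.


||u||_{H^1(0,π)}^2 = 240 + 165*π

u'(x) = -8*sin(2*x) + 15*cos(3*x).
Expand u² and (u')² and integrate term by term on (0, π), using: for integers n ≥ 1, ∫_0^π sin²(nx) dx = ∫_0^π cos²(nx) dx = π/2; for n ≠ n', ∫_0^π sin(nx)sin(n'x) dx = ∫_0^π cos(nx)cos(n'x) dx = 0; and by product-to-sum, ∫_0^π sin(nx)cos(n'x) dx = ½∫_0^π [sin((n+n')x) + sin((n−n')x)] dx, which is 0 when n+n' is even and 2n/(n²−n'²) when n+n' is odd (it need not vanish on (0, π)).
  u² squared terms: (4)²·∫cos(2x)² dx = 16·π/2 = 8*π;  (5)²·∫sin(3x)² dx = 25·π/2 = 25*π/2.
  u² cross terms: 2·(4)·(5)·∫cos(2x)·sin(3x) dx = 40·(6/5) = 48.
  So ∫_0^π u² dx = 8*π + 25*π/2 + 48 = 48 + 41*π/2.
  (u')² squared terms: (-8)²·∫sin(2x)² dx = 64·π/2 = 32*π;  (15)²·∫cos(3x)² dx = 225·π/2 = 225*π/2.
  (u')² cross terms: 2·(-8)·(15)·∫sin(2x)·cos(3x) dx = -240·(-4/5) = 192.
  So ∫_0^π (u')² dx = 32*π + 225*π/2 + 192 = 192 + 289*π/2.
||u||_{H^1}^2 = (48 + 41*π/2) + (192 + 289*π/2) = 240 + 165*π.


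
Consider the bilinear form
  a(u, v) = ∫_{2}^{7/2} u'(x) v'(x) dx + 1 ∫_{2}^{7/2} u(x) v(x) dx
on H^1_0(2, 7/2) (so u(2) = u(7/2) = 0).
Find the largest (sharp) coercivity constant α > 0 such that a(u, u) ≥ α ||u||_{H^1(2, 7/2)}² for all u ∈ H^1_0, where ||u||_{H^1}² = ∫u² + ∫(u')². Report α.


α = 1

Coercivity of a(·,·) on H^1_0(2, 7/2) means a(u, u) ≥ α ||u||_{H^1}² for every u ∈ H^1_0.
The interval has length L = 3/2, and Poincaré/coercivity depend only on L. Here a(u, u) = ∫(u')² + (1)·∫u².
Here c = 1 ≥ 1, so a(u,u) = ∫(u')² + c∫u² ≥ ∫(u')² + ∫u² = ||u||_{H^1}², i.e. α = 1 works. No larger α is possible: a(u,u) ≥ α||u||_{H^1}² means (1−α)∫(u')² ≥ (α−c)∫u², and for the modes u_n = sin(nπ(x−x₀)/L) (x₀ the left endpoint) one has ∫u_n²/∫(u_n')² = (L/(nπ))² → 0, so a(u_n,u_n)/||u_n||_{H^1}² → 1. Hence the optimal constant is α = 1.
Therefore α = 1.


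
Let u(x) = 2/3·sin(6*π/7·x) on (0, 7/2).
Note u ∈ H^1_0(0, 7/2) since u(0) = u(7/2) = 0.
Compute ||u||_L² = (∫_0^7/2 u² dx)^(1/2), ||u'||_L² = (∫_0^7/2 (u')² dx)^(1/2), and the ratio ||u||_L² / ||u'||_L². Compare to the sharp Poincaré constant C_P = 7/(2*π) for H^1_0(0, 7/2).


||u||_L² / ||u'||_L² = 7/(6*π) < C_P = 7/(2*π).

u(x) = 2/3·sin(6*π/7·x), so u'(x) = 4*π*cos(6*π*x/7)/7.
Writing u(x) = A·sin(kπx/L) with A = 2/3 and k = 3, use ∫_0^L sin²(kπx/L) dx = L/2 and ∫_0^L cos²(kπx/L) dx = L/2.
u² = 4/9·sin²(6*π/7·x) and (u')² = 16*π^2/49·cos²(6*π/7·x), and each of sin², cos² integrates to L/2 = 7/4 over (0, 7/2).
∫_0^7/2 u² dx = 7/9, so ||u||_L² = sqrt(7)/3.
∫_0^7/2 (u')² dx = 4*π^2/7, so ||u'||_L² = 2*sqrt(7)*π/7.
Ratio ||u||_L² / ||u'||_L² = 7/(6*π).
Sharp Poincaré constant on H^1_0(0, 7/2) is C_P = L/π = 7/(2*π), achieved by sin(2*π/7·x).
This is the k = 3 harmonic; the ratio L/(kπ) is strictly less than C_P = L/π, consistent with the sharp inequality ||u||_L² ≤ C_P ||u'||_L².


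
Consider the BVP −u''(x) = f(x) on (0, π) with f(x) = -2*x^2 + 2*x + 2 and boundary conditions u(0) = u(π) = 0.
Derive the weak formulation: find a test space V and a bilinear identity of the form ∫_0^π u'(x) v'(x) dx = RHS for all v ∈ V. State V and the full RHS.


V = H^1_0(0, π) (so v(0) = v(π) = 0); weak form: ∫_0^π u'v' dx = ∫_0^π (-2*x^2 + 2*x + 2) v dx for all v ∈ V.

Multiply both sides by a test function v and integrate from 0 to π:
  ∫_0^π −u''(x) v(x) dx = ∫_0^π f(x) v(x) dx.
Integrate the LHS by parts once:
  ∫_0^π −u'' v dx = −[u'(x) v(x)]_0^π + ∫_0^π u'(x) v'(x) dx.
Thus ∫_0^π u'(x) v'(x) dx = ∫_0^π f(x) v(x) dx + [u'(x) v(x)]_0^π.
Choose V so that boundary terms are either known or forced to vanish.
u is Dirichlet: u(0) = u(π) = 0. Let V = H^1_0(0, π); then v(0) = v(π) = 0, and [u' v]_0^π = 0.
Weak formulation: find u (satisfying any essential BC) such that ∫_0^π u'(x) v'(x) dx = ∫_0^π f v dx for all v ∈ V.
Substituting f(x) = -2*x^2 + 2*x + 2, the right-hand side is ∫_0^π (-2*x^2 + 2*x + 2) v dx.


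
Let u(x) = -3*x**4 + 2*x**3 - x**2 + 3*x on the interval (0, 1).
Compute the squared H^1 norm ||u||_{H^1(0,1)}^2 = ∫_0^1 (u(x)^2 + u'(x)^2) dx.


||u||_{H^1}^2 = 106/15

The H^1 norm (squared) on an interval (0, L) is
  ||u||_{H^1}^2 = ∫_0^L u(x)^2 dx + ∫_0^L u'(x)^2 dx.
Compute u'(x) = -12*x**3 + 6*x**2 - 2*x + 3.
Then u(x)^2 = 9*x**8 - 12*x**7 + 10*x**6 - 22*x**5 + 13*x**4 - 6*x**3 + 9*x**2 and u'(x)^2 = 144*x**6 - 144*x**5 + 84*x**4 - 96*x**3 + 40*x**2 - 12*x + 9.
Integrate each monomial from 0 to 1 using ∫_0^1 c·x^n dx = c·1^(n+1)/(n+1):
  ∫_0^1 u(x)^2 dx = ∫_0^1 (9*x^8 - 12*x^7 + 10*x^6 - 22*x^5 + 13*x^4 - 6*x^3 + 9*x^2) dx. Term by term:
    ∫_0^1 9*x^8 dx = 1;  ∫_0^1 -12*x^7 dx = -3/2;  ∫_0^1 10*x^6 dx = 10/7;
    ∫_0^1 -22*x^5 dx = -11/3;  ∫_0^1 13*x^4 dx = 13/5;  ∫_0^1 -6*x^3 dx = -3/2;
    ∫_0^1 9*x^2 dx = 3.
  Sum: 1 − 3/2 + 10/7 − 11/3 + 13/5 − 3/2 + 3 = 143/105.
  ∫_0^1 u'(x)^2 dx = ∫_0^1 (144*x^6 - 144*x^5 + 84*x^4 - 96*x^3 + 40*x^2 - 12*x + 9) dx. Term by term:
    ∫_0^1 144*x^6 dx = 144/7;  ∫_0^1 -144*x^5 dx = -24;  ∫_0^1 84*x^4 dx = 84/5;
    ∫_0^1 -96*x^3 dx = -24;  ∫_0^1 40*x^2 dx = 40/3;  ∫_0^1 -12*x dx = -6;
    ∫_0^1 9 dx = 9.
  Sum: 144/7 − 24 + 84/5 − 24 + 40/3 − 6 + 9 = 599/105.
Adding: ||u||_{H^1}^2 = 143/105 + 599/105 = 106/15.


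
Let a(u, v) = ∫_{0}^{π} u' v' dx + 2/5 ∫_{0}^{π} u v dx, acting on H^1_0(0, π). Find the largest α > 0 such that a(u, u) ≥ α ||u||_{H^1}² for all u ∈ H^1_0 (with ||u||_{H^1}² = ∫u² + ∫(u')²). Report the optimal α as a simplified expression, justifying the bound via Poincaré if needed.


α = 7/10

Coercivity of a(·,·) on H^1_0(0, π) means a(u, u) ≥ α ||u||_{H^1}² for every u ∈ H^1_0.
The interval has length L = π, and Poincaré/coercivity depend only on L. Here a(u, u) = ∫(u')² + (2/5)·∫u².
Here 0 < c = 2/5 < 1. The condition a(u,u) ≥ α||u||_{H^1}² reads (1−α)∫(u')² ≥ (α−c)∫u². Any admissible α is ≤ 1 (rapidly oscillating u have ∫u²/∫(u')² → 0), and α = 1 would force 0 ≥ (1−c)∫u², impossible since c < 1; so 1−α > 0. By the sharp Poincaré inequality on H^1_0 of an interval of length L, ∫(u')² ≥ (π/L)²∫u² with equality for the first sine mode sin(π(x−x₀)/L) (x₀ the left endpoint), so the inequality holds for all u iff (1−α)(π/L)² ≥ α − c, i.e. α ≤ ((π/L)² + c)/((π/L)² + 1) = (1 + c(L/π)²)/(1 + (L/π)²). With (π/L)² = 1 and c = 2/5, the largest admissible constant is α = ((π/L)² + c)/((π/L)² + 1).
Simplifying, α = 7/10.


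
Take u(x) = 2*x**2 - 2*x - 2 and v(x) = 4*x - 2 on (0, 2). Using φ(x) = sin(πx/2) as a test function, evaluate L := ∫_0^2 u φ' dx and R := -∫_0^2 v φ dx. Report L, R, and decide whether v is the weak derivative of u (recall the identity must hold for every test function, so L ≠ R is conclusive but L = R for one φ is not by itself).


LHS = -8/π, RHS = -8/π. Yes, v = u' weakly.

u(x) = 2*x**2 - 2*x - 2, classical derivative u'(x) = 4*x - 2.
φ(x) = sin(πx/2), so φ'(x) = π*cos(π*x/2)/2.
Note φ(0) = φ(2) = 0, so the boundary term u·φ vanishes.
LHS = ∫_0^2 u(x) φ'(x) dx = ∫_0^2 (π*x^2*cos(π*x/2) - π*x*cos(π*x/2) - π*cos(π*x/2)) dx. Term by term:
  ∫_0^2 -π*cos(π*x/2) dx = 0;  ∫_0^2 π*x^2*cos(π*x/2) dx = -16/π;  ∫_0^2 -π*x*cos(π*x/2) dx = 8/π.
Sum: 0 − 16/π + 8/π = -8/π.
So LHS = -8/π.
∫_0^2 v(x) φ(x) dx = ∫_0^2 (4*x*sin(π*x/2) - 2*sin(π*x/2)) dx. Term by term:
  ∫_0^2 -2*sin(π*x/2) dx = -8/π;  ∫_0^2 4*x*sin(π*x/2) dx = 16/π.
Sum: -8/π + 16/π = 8/π.
So RHS = -∫_0^2 v(x) φ(x) dx = -8/π.
LHS = RHS, so the identity holds for this test φ.
Moreover u is smooth here and v(x) = u'(x) = 4*x - 2 pointwise, so the identity holds for every test function. Hence v is the weak derivative of u.


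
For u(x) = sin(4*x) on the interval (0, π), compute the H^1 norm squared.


||u||_{H^1(0,π)}^2 = 17*π/2

u'(x) = 4*cos(4*x).
Expand u² and (u')² and integrate term by term on (0, π), using: for integers n ≥ 1, ∫_0^π sin²(nx) dx = ∫_0^π cos²(nx) dx = π/2; for n ≠ n', ∫_0^π sin(nx)sin(n'x) dx = ∫_0^π cos(nx)cos(n'x) dx = 0; and by product-to-sum, ∫_0^π sin(nx)cos(n'x) dx = ½∫_0^π [sin((n+n')x) + sin((n−n')x)] dx, which is 0 when n+n' is even and 2n/(n²−n'²) when n+n' is odd (it need not vanish on (0, π)).
  u² squared terms: (1)²·∫sin(4x)² dx = 1·π/2 = π/2.
  So ∫_0^π u² dx = π/2.
  (u')² squared terms: (4)²·∫cos(4x)² dx = 16·π/2 = 8*π.
  So ∫_0^π (u')² dx = 8*π.
||u||_{H^1}^2 = (π/2) + (8*π) = 17*π/2.


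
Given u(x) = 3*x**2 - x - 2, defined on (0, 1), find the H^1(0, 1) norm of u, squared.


||u||_{H^1}^2 = 289/30

The H^1 norm (squared) on an interval (0, L) is
  ||u||_{H^1}^2 = ∫_0^L u(x)^2 dx + ∫_0^L u'(x)^2 dx.
Compute u'(x) = 6*x - 1.
Then u(x)^2 = 9*x**4 - 6*x**3 - 11*x**2 + 4*x + 4 and u'(x)^2 = 36*x**2 - 12*x + 1.
Integrate each monomial from 0 to 1 using ∫_0^1 c·x^n dx = c·1^(n+1)/(n+1):
  ∫_0^1 u(x)^2 dx = ∫_0^1 (9*x^4 - 6*x^3 - 11*x^2 + 4*x + 4) dx. Term by term:
    ∫_0^1 9*x^4 dx = 9/5;  ∫_0^1 -6*x^3 dx = -3/2;  ∫_0^1 -11*x^2 dx = -11/3;
    ∫_0^1 4*x dx = 2;  ∫_0^1 4 dx = 4.
  Sum: 9/5 − 3/2 − 11/3 + 2 + 4 = 79/30.
  ∫_0^1 u'(x)^2 dx = ∫_0^1 (36*x^2 - 12*x + 1) dx. Term by term:
    ∫_0^1 36*x^2 dx = 12;  ∫_0^1 -12*x dx = -6;  ∫_0^1 1 dx = 1.
  Sum: 12 − 6 + 1 = 7.
Adding: ||u||_{H^1}^2 = 79/30 + 7 = 289/30.


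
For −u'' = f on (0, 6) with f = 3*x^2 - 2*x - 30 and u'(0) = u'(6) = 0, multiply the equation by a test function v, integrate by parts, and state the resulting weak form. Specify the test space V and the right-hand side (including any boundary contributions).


V = H^1(0, 6) (no boundary constraint on v; u is determined up to an additive constant); weak form: ∫_0^6 u'v' dx = ∫_0^6 (3*x^2 - 2*x - 30) v dx for all v ∈ V.

Multiply both sides by a test function v and integrate from 0 to 6:
  ∫_0^6 −u''(x) v(x) dx = ∫_0^6 f(x) v(x) dx.
Integrate the LHS by parts once:
  ∫_0^6 −u'' v dx = −[u'(x) v(x)]_0^6 + ∫_0^6 u'(x) v'(x) dx.
Thus ∫_0^6 u'(x) v'(x) dx = ∫_0^6 f(x) v(x) dx + [u'(x) v(x)]_0^6.
Choose V so that boundary terms are either known or forced to vanish.
u has homogeneous Neumann: u'(0) = u'(6) = 0. So [u' v]_0^6 = 0·v(6) − 0·v(0) = 0 for any v; take V = H^1(0, 6).
Weak formulation: find u (satisfying any essential BC) such that ∫_0^6 u'(x) v'(x) dx = ∫_0^6 f v dx for all v ∈ V (homogeneous Neumann, so boundary terms vanish).
Substituting f(x) = 3*x^2 - 2*x - 30, the right-hand side is ∫_0^6 (3*x^2 - 2*x - 30) v dx.
Compatibility check (pure Neumann): taking v ≡ 1 ∈ V gives 0 = ∫_0^6 f dx + (0) − (0), i.e. ∫_0^6 f dx must equal u'(0) − u'(6) = 0. Indeed ∫_0^6 (3*x^2 - 2*x - 30) dx = 0, so the data are compatible. The solution is then unique only up to an additive constant (fix it e.g. by requiring ∫_0^6 u dx = 0).


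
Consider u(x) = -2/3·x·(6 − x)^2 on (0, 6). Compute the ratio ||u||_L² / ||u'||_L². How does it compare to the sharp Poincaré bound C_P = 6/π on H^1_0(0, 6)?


||u||_L² / ||u'||_L² = 3*sqrt(14)/7 < C_P = 6/π.

u(x) = -2/3·x·(6 − x)^2, so u'(x) = 2*(2 - x)*(x - 6).
u(x) = -2/3·x·(6 − x)^2 vanishes at x = 0 and x = 6, so u ∈ H^1_0(0, 6). Differentiate via the product rule and integrate the resulting polynomials term by term.
  ∫_0^6 u² dx = ∫_0^6 (4*x^6/9 - 32*x^5/3 + 96*x^4 - 384*x^3 + 576*x^2) dx. Term by term:
    ∫_0^6 4*x^6/9 dx = 124416/7;  ∫_0^6 -32*x^5/3 dx = -82944;  ∫_0^6 96*x^4 dx = 746496/5;
    ∫_0^6 -384*x^3 dx = -124416;  ∫_0^6 576*x^2 dx = 41472.
  Sum: 124416/7 − 82944 + 746496/5 − 124416 + 41472 = 41472/35.
  ∫_0^6 (u')² dx = ∫_0^6 (4*x^4 - 64*x^3 + 352*x^2 - 768*x + 576) dx. Term by term:
    ∫_0^6 4*x^4 dx = 31104/5;  ∫_0^6 -64*x^3 dx = -20736;  ∫_0^6 352*x^2 dx = 25344;
    ∫_0^6 -768*x dx = -13824;  ∫_0^6 576 dx = 3456.
  Sum: 31104/5 − 20736 + 25344 − 13824 + 3456 = 2304/5.
∫_0^6 u² dx = 41472/35, so ||u||_L² = 144*sqrt(70)/35.
∫_0^6 (u')² dx = 2304/5, so ||u'||_L² = 48*sqrt(5)/5.
Ratio ||u||_L² / ||u'||_L² = 3*sqrt(14)/7.
Sharp Poincaré constant on H^1_0(0, 6) is C_P = L/π = 6/π, achieved by sin(π/6·x).
A polynomial bump cannot attain the sharp Poincaré constant (only the first sine eigenfunction does), so the ratio is strictly less than C_P, consistent with ||u||_L² ≤ C_P ||u'||_L².


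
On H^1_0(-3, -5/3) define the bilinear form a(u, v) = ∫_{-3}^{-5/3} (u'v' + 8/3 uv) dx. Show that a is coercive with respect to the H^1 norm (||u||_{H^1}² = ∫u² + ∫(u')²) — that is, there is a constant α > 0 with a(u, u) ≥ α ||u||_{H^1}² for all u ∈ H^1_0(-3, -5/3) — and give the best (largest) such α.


α = 1

Coercivity of a(·,·) on H^1_0(-3, -5/3) means a(u, u) ≥ α ||u||_{H^1}² for every u ∈ H^1_0.
The interval has length L = 4/3, and Poincaré/coercivity depend only on L. Here a(u, u) = ∫(u')² + (8/3)·∫u².
Here c = 8/3 ≥ 1, so a(u,u) = ∫(u')² + c∫u² ≥ ∫(u')² + ∫u² = ||u||_{H^1}², i.e. α = 1 works. No larger α is possible: a(u,u) ≥ α||u||_{H^1}² means (1−α)∫(u')² ≥ (α−c)∫u², and for the modes u_n = sin(nπ(x−x₀)/L) (x₀ the left endpoint) one has ∫u_n²/∫(u_n')² = (L/(nπ))² → 0, so a(u_n,u_n)/||u_n||_{H^1}² → 1. Hence the optimal constant is α = 1.
Therefore α = 1.


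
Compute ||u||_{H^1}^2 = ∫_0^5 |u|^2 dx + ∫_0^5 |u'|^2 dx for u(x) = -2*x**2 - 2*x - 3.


||u||_{H^1}^2 = 16495/3

The H^1 norm (squared) on an interval (0, L) is
  ||u||_{H^1}^2 = ∫_0^L u(x)^2 dx + ∫_0^L u'(x)^2 dx.
Compute u'(x) = -4*x - 2.
Then u(x)^2 = 4*x**4 + 8*x**3 + 16*x**2 + 12*x + 9 and u'(x)^2 = 16*x**2 + 16*x + 4.
Integrate each monomial from 0 to 5 using ∫_0^5 c·x^n dx = c·5^(n+1)/(n+1):
  ∫_0^5 u(x)^2 dx = ∫_0^5 (4*x^4 + 8*x^3 + 16*x^2 + 12*x + 9) dx. Term by term:
    ∫_0^5 4*x^4 dx = 2500;  ∫_0^5 8*x^3 dx = 1250;  ∫_0^5 16*x^2 dx = 2000/3;
    ∫_0^5 12*x dx = 150;  ∫_0^5 9 dx = 45.
  Sum: 2500 + 1250 + 2000/3 + 150 + 45 = 13835/3.
  ∫_0^5 u'(x)^2 dx = ∫_0^5 (16*x^2 + 16*x + 4) dx. Term by term:
    ∫_0^5 16*x^2 dx = 2000/3;  ∫_0^5 16*x dx = 200;  ∫_0^5 4 dx = 20.
  Sum: 2000/3 + 200 + 20 = 2660/3.
Adding: ||u||_{H^1}^2 = 13835/3 + 2660/3 = 16495/3.


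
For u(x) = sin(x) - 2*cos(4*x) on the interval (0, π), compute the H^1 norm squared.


||u||_{H^1(0,π)}^2 = 136/15 + 35*π

u'(x) = 8*sin(4*x) + cos(x).
Expand u² and (u')² and integrate term by term on (0, π), using: for integers n ≥ 1, ∫_0^π sin²(nx) dx = ∫_0^π cos²(nx) dx = π/2; for n ≠ n', ∫_0^π sin(nx)sin(n'x) dx = ∫_0^π cos(nx)cos(n'x) dx = 0; and by product-to-sum, ∫_0^π sin(nx)cos(n'x) dx = ½∫_0^π [sin((n+n')x) + sin((n−n')x)] dx, which is 0 when n+n' is even and 2n/(n²−n'²) when n+n' is odd (it need not vanish on (0, π)).
  u² squared terms: (-2)²·∫cos(4x)² dx = 4·π/2 = 2*π;  (1)²·∫sin(x)² dx = 1·π/2 = π/2.
  u² cross terms: 2·(-2)·(1)·∫cos(4x)·sin(x) dx = -4·(-2/15) = 8/15.
  So ∫_0^π u² dx = 2*π + π/2 + 8/15 = 8/15 + 5*π/2.
  (u')² squared terms: (8)²·∫sin(4x)² dx = 64·π/2 = 32*π;  (1)²·∫cos(x)² dx = 1·π/2 = π/2.
  (u')² cross terms: 2·(8)·(1)·∫sin(4x)·cos(x) dx = 16·(8/15) = 128/15.
  So ∫_0^π (u')² dx = 32*π + π/2 + 128/15 = 128/15 + 65*π/2.
||u||_{H^1}^2 = (8/15 + 5*π/2) + (128/15 + 65*π/2) = 136/15 + 35*π.


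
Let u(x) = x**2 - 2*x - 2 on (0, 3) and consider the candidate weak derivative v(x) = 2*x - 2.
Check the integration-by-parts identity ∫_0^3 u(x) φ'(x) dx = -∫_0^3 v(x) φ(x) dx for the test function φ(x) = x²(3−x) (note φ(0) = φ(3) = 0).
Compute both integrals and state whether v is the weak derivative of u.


LHS = -54/5, RHS = -54/5. Yes, v = u' weakly.

u(x) = x**2 - 2*x - 2, classical derivative u'(x) = 2*x - 2.
φ(x) = x²(3−x), so φ'(x) = 3*x*(2 - x).
Note φ(0) = φ(3) = 0, so the boundary term u·φ vanishes.
LHS = ∫_0^3 u(x) φ'(x) dx = ∫_0^3 (-3*x^4 + 12*x^3 - 6*x^2 - 12*x) dx. Term by term:
  ∫_0^3 -3*x^4 dx = -729/5;  ∫_0^3 12*x^3 dx = 243;  ∫_0^3 -6*x^2 dx = -54;
  ∫_0^3 -12*x dx = -54.
Sum: -729/5 + 243 − 54 − 54 = -54/5.
So LHS = -54/5.
∫_0^3 v(x) φ(x) dx = ∫_0^3 (-2*x^4 + 8*x^3 - 6*x^2) dx. Term by term:
  ∫_0^3 -2*x^4 dx = -486/5;  ∫_0^3 8*x^3 dx = 162;  ∫_0^3 -6*x^2 dx = -54.
Sum: -486/5 + 162 − 54 = 54/5.
So RHS = -∫_0^3 v(x) φ(x) dx = -54/5.
LHS = RHS, so the identity holds for this test φ.
Moreover u is smooth here and v(x) = u'(x) = 2*x - 2 pointwise, so the identity holds for every test function. Hence v is the weak derivative of u.
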